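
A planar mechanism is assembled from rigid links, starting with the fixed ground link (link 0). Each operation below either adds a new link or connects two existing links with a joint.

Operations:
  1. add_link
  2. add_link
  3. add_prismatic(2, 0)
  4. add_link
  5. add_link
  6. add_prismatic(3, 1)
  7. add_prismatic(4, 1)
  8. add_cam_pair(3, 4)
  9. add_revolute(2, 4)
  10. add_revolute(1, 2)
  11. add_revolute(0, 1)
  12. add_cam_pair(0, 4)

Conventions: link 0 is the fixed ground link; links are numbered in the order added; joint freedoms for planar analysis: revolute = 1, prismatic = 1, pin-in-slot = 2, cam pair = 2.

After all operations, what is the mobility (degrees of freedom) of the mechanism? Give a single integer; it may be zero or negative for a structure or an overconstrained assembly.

link 0 = ground. State L|J1|J2 = 1|0|0
+link1  2|0|0
+link2  3|0|0
P(2,0) f=1→J1  3|1|0
+link3  4|1|0
+link4  5|1|0
P(3,1) f=1→J1  5|2|0
P(4,1) f=1→J1  5|3|0
C(3,4) f=2→J2  5|3|1
R(2,4) f=1→J1  5|4|1
R(1,2) f=1→J1  5|5|1
R(0,1) f=1→J1  5|6|1
C(0,4) f=2→J2  5|6|2
M = 3(5−1)−2·6−2 = 12−12−2 = -2

M = -2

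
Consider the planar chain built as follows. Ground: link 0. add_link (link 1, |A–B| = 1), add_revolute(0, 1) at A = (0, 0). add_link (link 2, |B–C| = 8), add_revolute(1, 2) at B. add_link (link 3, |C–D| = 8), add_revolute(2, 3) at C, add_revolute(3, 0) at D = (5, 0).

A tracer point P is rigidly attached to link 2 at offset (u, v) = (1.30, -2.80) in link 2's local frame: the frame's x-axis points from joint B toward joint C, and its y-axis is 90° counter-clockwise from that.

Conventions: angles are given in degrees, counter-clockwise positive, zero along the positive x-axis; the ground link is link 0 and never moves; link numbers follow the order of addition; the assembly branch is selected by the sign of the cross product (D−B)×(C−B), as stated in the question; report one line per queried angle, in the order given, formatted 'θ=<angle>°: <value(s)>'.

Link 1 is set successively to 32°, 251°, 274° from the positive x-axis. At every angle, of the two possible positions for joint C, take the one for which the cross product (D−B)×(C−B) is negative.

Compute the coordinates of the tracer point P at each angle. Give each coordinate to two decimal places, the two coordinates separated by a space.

A=(0,0), D=(5.00,0)
θ=32°: B = A + 1.00·(cos32°, sin32°) = (0.8480, 0.5299)
θ=32°: |BD| = 4.1856
θ=32°: circle(B,8.00) ∩ circle(D,8.00): a=2.0928, h=7.7214
θ=32°:   candidates: C₊=(3.9016,7.9242) cross=32.319; C₋=(1.9465,-7.3943) cross=-32.319
θ=32°:   branch - wants cross < 0 → take C=(1.9465,-7.3943) (cross=-32.319)
θ=32°: ex = (C−B)/|BC| = (0.1373,-0.9905); ey = (0.9905,0.1373)
θ=32°: P = B + 1.30·ex + -2.80·ey = (-1.7469,-1.1422)
θ=251°: B = A + 1.00·(cos251°, sin251°) = (-0.3256, -0.9455)
θ=251°: |BD| = 5.4089
θ=251°: circle(B,8.00) ∩ circle(D,8.00): a=2.7044, h=7.5290
θ=251°:   candidates: C₊=(1.0211,6.9403) cross=40.723; C₋=(3.6534,-7.8858) cross=-40.723
θ=251°:   branch - wants cross < 0 → take C=(3.6534,-7.8858) (cross=-40.723)
θ=251°: ex = (C−B)/|BC| = (0.4974,-0.8675); ey = (0.8675,0.4974)
θ=251°: P = B + 1.30·ex + -2.80·ey = (-2.1081,-3.4659)
θ=274°: B = A + 1.00·(cos274°, sin274°) = (0.0698, -0.9976)
θ=274°: |BD| = 5.0302
θ=274°: circle(B,8.00) ∩ circle(D,8.00): a=2.5151, h=7.5944
θ=274°:   candidates: C₊=(1.0288,6.9447) cross=38.201; C₋=(4.0410,-7.9423) cross=-38.201
θ=274°:   branch - wants cross < 0 → take C=(4.0410,-7.9423) (cross=-38.201)
θ=274°: ex = (C−B)/|BC| = (0.4964,-0.8681); ey = (0.8681,0.4964)
θ=274°: P = B + 1.30·ex + -2.80·ey = (-1.7156,-3.5160)

θ=32°: -1.75 -1.14
θ=251°: -2.11 -3.47
θ=274°: -1.72 -3.52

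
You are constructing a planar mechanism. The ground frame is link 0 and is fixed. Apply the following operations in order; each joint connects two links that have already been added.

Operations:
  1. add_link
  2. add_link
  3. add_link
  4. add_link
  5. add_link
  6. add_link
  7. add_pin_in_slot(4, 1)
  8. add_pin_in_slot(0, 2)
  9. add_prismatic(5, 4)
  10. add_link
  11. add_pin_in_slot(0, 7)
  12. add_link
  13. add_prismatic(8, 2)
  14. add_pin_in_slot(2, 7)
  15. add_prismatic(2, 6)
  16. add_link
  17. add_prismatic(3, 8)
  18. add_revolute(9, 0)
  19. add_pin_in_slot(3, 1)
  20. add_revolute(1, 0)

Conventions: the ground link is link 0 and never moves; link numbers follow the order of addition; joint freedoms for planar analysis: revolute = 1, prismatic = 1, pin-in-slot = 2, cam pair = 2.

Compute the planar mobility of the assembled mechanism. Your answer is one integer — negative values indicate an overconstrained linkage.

L=1 J1=0 J2=0
add link → L=2 J1=0 J2=0
add link → L=3 J1=0 J2=0
add link → L=4 J1=0 J2=0
add link → L=5 J1=0 J2=0
add link → L=6 J1=0 J2=0
add link → L=7 J1=0 J2=0
PS@4,1 dof=2 J2 → L=7 J1=0 J2=1
PS@0,2 dof=2 J2 → L=7 J1=0 J2=2
P@5,4 dof=1 J1 → L=7 J1=1 J2=2
add link → L=8 J1=1 J2=2
PS@0,7 dof=2 J2 → L=8 J1=1 J2=3
add link → L=9 J1=1 J2=3
P@8,2 dof=1 J1 → L=9 J1=2 J2=3
PS@2,7 dof=2 J2 → L=9 J1=2 J2=4
P@2,6 dof=1 J1 → L=9 J1=3 J2=4
add link → L=10 J1=3 J2=4
P@3,8 dof=1 J1 → L=10 J1=4 J2=4
R@9,0 dof=1 J1 → L=10 J1=5 J2=4
PS@3,1 dof=2 J2 → L=10 J1=5 J2=5
R@1,0 dof=1 J1 → L=10 J1=6 J2=5
M=3(L−1)−2J1−J2=3·9−2·6−5=10

M = 10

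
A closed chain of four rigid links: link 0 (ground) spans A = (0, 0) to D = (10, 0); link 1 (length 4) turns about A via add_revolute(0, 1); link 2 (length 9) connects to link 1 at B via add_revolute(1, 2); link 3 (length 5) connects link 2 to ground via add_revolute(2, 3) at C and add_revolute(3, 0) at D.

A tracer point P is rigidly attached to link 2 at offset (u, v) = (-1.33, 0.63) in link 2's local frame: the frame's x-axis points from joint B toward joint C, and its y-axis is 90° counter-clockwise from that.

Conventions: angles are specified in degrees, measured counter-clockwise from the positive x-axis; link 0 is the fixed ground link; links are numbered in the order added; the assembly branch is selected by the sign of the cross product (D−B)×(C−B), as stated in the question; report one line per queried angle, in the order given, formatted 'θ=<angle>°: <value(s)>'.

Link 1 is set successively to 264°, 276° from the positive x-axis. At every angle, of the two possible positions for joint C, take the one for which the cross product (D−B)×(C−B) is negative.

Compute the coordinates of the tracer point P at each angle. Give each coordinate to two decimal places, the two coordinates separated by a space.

A=(0,0), D=(10.00,0)
θ=264°: B = A + 4.00·(cos264°, sin264°) = (-0.4181, -3.9781)
θ=264°: |BD| = 11.1518
θ=264°: circle(B,9.00) ∩ circle(D,5.00): a=8.0867, h=3.9504
θ=264°:   candidates: C₊=(5.7274,2.5971) cross=44.053; C₋=(8.5457,-4.7838) cross=-44.053
θ=264°:   branch - wants cross < 0 → take C=(8.5457,-4.7838) (cross=-44.053)
θ=264°: ex = (C−B)/|BC| = (0.9960,-0.0895); ey = (0.0895,0.9960)
θ=264°: P = B + -1.33·ex + 0.63·ey = (-1.6864,-3.2315)
θ=276°: B = A + 4.00·(cos276°, sin276°) = (0.4181, -3.9781)
θ=276°: |BD| = 10.3749
θ=276°: circle(B,9.00) ∩ circle(D,5.00): a=7.8863, h=4.3367
θ=276°:   candidates: C₊=(6.0388,3.0510) cross=44.993; C₋=(9.3645,-4.9594) cross=-44.993
θ=276°:   branch - wants cross < 0 → take C=(9.3645,-4.9594) (cross=-44.993)
θ=276°: ex = (C−B)/|BC| = (0.9940,-0.1090); ey = (0.1090,0.9940)
θ=276°: P = B + -1.33·ex + 0.63·ey = (-0.8353,-3.2068)

θ=264°: -1.69 -3.23
θ=276°: -0.84 -3.21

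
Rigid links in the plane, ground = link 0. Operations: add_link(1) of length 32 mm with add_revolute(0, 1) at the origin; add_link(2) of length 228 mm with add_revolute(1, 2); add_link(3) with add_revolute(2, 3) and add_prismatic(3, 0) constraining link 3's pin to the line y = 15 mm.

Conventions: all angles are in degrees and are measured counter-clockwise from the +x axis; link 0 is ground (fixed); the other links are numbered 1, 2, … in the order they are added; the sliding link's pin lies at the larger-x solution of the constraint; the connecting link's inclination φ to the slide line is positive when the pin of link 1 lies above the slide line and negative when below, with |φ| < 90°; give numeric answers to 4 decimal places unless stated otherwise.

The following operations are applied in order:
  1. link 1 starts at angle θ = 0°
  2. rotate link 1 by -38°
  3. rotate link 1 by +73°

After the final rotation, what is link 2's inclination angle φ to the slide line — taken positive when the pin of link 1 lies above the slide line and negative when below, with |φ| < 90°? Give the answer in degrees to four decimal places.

geometry: r = 32 mm, L = 228 mm, e = 15 mm; θ starts at 0°
rotate link 1 by -38°: θ ← 0° -38° = -38°
rotate link 1 by +73°: θ ← -38° +73° = 35°
h = r sin θ − e = 18.354446 − 15 = 3.354446
sin φ = h / L = 3.354446 / 228 = 0.01471248
φ = arcsin(0.01471248) = 0.842994°

0.8430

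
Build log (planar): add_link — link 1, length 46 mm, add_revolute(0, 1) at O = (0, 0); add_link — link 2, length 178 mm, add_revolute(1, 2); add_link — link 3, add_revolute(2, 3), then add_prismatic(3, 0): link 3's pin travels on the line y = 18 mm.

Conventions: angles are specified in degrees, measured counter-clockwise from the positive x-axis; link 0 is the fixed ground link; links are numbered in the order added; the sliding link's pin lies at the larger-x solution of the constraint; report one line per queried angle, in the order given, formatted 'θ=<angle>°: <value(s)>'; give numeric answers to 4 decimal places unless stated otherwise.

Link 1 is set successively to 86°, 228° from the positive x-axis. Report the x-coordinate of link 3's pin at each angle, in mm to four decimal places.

geometry: r = 46 mm, L = 178 mm, e = 18 mm
θ=86°: crank pin P = (r cos θ, r sin θ) = (3.208798, 45.887946)
θ=86°: h = r sin θ − e = 45.887946 − 18 = 27.887946
θ=86°: x = r cos θ + √(L² − h²) = 3.208798 + 175.801770 = 179.010568
θ=228°: crank pin P = (r cos θ, r sin θ) = (-30.780008, -34.184662)
θ=228°: h = r sin θ − e = -34.184662 − 18 = -52.184662
θ=228°: x = r cos θ + √(L² − h²) = -30.780008 + 170.178615 = 139.398607

θ=86°: 179.0106
θ=228°: 139.3986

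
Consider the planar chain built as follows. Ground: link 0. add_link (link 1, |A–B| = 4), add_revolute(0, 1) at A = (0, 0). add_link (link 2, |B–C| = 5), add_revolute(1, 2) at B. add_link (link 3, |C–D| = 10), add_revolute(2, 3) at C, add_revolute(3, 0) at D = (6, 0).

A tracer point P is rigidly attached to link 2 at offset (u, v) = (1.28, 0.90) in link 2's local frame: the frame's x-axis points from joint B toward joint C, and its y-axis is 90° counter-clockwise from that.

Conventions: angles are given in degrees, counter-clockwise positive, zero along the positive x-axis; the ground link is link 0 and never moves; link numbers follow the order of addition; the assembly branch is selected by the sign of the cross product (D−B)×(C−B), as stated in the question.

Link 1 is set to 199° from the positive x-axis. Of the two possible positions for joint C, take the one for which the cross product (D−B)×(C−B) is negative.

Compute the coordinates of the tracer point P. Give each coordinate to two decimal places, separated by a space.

A=(0,0), D=(6.00,0)
B = A + 4.00·(cos199°, sin199°) = (-3.7821, -1.3023)
|BD| = 9.8684
circle(B,5.00) ∩ circle(D,10.00): a=1.1342, h=4.8697
  candidates: C₊=(-3.3004,3.6745) cross=48.056; C₋=(-2.0152,-5.9797) cross=-48.056
  branch - wants cross < 0 → take C=(-2.0152,-5.9797) (cross=-48.056)
ex = (C−B)/|BC| = (0.3534,-0.9355); ey = (0.9355,0.3534)
P = B + 1.28·ex + 0.90·ey = (-2.4878,-2.1817)

-2.49 -2.18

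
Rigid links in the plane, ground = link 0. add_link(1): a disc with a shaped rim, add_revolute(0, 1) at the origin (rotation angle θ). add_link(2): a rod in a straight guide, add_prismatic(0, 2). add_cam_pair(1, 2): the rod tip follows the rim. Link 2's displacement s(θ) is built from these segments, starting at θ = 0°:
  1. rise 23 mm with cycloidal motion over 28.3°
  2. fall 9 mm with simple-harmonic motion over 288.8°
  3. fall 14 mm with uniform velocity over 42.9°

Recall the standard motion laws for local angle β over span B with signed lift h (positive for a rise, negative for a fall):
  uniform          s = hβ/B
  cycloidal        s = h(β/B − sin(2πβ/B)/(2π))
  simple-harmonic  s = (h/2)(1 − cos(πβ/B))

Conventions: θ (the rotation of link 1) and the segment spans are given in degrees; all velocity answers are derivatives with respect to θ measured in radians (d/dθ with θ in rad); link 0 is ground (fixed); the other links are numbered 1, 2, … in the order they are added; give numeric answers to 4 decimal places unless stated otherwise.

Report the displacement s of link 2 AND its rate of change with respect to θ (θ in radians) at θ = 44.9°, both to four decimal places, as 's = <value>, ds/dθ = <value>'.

segment 1 (0° to 28.3°, cycloidal, h = 23) is passed completely: s = 0.0000 + (23) = 23.0000
θ = 44.9° falls in segment 2 (28.3° to 317.1°, simple-harmonic, h = -9): β = 44.9 − 28.3 = 16.6°, B = 288.8°; Δs = -9/2·(1 − cos(π·0.0575)) = -0.0732; s = 23.0000 − 0.0732 = 22.9268
velocity in seg [28.3°–317.1°] (simple-harmonic), θ in radians: β = 16.6° = 0.2897 rad, B = 288.8° = 5.0405 rad; ds/dθ = (πh/(2B)) sin(πβ/B) = (π·(-9)/(2·5.0405)) sin(π·0.0575) = -0.503716 mm/rad

s = 22.9268, ds/dθ = -0.5037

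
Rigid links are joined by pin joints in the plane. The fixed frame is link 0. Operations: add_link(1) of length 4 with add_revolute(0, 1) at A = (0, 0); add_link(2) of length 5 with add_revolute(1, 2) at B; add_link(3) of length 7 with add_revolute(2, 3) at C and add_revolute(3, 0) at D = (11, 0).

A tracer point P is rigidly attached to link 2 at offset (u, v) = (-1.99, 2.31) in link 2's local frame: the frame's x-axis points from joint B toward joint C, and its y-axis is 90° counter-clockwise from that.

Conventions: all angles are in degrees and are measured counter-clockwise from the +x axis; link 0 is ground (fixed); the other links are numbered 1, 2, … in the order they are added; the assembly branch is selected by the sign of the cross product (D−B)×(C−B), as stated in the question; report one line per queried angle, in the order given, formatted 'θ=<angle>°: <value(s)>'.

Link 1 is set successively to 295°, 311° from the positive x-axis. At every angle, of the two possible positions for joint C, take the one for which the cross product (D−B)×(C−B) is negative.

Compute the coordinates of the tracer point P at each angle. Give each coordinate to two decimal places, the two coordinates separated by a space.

A=(0,0), D=(11.00,0)
θ=295°: B = A + 4.00·(cos295°, sin295°) = (1.6905, -3.6252)
θ=295°: |BD| = 9.9905
θ=295°: circle(B,5.00) ∩ circle(D,7.00): a=3.7941, h=3.2565
θ=295°:   candidates: C₊=(4.0443,0.7861) cross=32.534; C₋=(6.4076,-5.2830) cross=-32.534
θ=295°:   branch - wants cross < 0 → take C=(6.4076,-5.2830) (cross=-32.534)
θ=295°: ex = (C−B)/|BC| = (0.9434,-0.3316); ey = (0.3316,0.9434)
θ=295°: P = B + -1.99·ex + 2.31·ey = (0.5789,-0.7861)
θ=311°: B = A + 4.00·(cos311°, sin311°) = (2.6242, -3.0188)
θ=311°: |BD| = 8.9032
θ=311°: circle(B,5.00) ∩ circle(D,7.00): a=3.1038, h=3.9200
θ=311°:   candidates: C₊=(4.2150,1.7214) cross=34.901; C₋=(6.8733,-5.6542) cross=-34.901
θ=311°:   branch - wants cross < 0 → take C=(6.8733,-5.6542) (cross=-34.901)
θ=311°: ex = (C−B)/|BC| = (0.8498,-0.5271); ey = (0.5271,0.8498)
θ=311°: P = B + -1.99·ex + 2.31·ey = (2.1507,-0.0069)

θ=295°: 0.58 -0.79
θ=311°: 2.15 -0.01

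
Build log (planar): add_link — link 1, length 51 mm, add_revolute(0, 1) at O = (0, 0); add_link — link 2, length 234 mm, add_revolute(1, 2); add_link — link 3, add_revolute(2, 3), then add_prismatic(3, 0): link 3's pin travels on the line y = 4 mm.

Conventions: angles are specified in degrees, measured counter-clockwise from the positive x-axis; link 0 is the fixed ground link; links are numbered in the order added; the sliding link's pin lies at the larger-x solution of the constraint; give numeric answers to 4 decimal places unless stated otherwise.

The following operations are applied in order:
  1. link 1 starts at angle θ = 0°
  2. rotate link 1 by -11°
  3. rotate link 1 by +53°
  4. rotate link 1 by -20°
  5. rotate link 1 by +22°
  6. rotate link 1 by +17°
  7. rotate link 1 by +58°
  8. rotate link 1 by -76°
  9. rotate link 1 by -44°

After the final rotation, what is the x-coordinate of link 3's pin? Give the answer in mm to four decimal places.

geometry: r = 51 mm, L = 234 mm, e = 4 mm; θ starts at 0°
rotate link 1 by -11°: θ ← 0° -11° = -11°
rotate link 1 by +53°: θ ← -11° +53° = 42°
rotate link 1 by -20°: θ ← 42° -20° = 22°
rotate link 1 by +22°: θ ← 22° +22° = 44°
rotate link 1 by +17°: θ ← 44° +17° = 61°
rotate link 1 by +58°: θ ← 61° +58° = 119°
rotate link 1 by -76°: θ ← 119° -76° = 43°
rotate link 1 by -44°: θ ← 43° -44° = -1°
crank pin P = (r cos θ, r sin θ) = (50.992232, -0.890073)
h = r sin θ − e = -0.890073 − 4 = -4.890073
x = r cos θ + √(L² − h²) = 50.992232 + 233.948899 = 284.941131

284.9411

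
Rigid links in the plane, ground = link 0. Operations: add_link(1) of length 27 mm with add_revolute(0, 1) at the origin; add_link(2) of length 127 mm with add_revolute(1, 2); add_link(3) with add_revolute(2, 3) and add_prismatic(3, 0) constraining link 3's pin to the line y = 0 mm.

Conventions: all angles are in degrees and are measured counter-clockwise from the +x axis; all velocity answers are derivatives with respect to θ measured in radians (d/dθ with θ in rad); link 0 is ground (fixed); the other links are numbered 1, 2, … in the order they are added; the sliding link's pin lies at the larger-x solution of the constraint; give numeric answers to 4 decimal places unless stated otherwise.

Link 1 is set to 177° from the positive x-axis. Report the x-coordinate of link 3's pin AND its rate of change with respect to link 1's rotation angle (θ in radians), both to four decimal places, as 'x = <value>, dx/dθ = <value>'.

geometry: r = 27 mm, L = 127 mm, e = 0 mm
crank pin P = (r cos θ, r sin θ) = (-26.962997, 1.413071)
h = r sin θ − e = 1.413071 − 0 = 1.413071
x = r cos θ + √(L² − h²) = -26.962997 + 126.992138 = 100.029141
dx/dθ = −r sin θ − h·r cos θ/√(L² − h²) (θ in radians; h = 1.413071) = -1.113047

x = 100.0291, dx/dθ = -1.1130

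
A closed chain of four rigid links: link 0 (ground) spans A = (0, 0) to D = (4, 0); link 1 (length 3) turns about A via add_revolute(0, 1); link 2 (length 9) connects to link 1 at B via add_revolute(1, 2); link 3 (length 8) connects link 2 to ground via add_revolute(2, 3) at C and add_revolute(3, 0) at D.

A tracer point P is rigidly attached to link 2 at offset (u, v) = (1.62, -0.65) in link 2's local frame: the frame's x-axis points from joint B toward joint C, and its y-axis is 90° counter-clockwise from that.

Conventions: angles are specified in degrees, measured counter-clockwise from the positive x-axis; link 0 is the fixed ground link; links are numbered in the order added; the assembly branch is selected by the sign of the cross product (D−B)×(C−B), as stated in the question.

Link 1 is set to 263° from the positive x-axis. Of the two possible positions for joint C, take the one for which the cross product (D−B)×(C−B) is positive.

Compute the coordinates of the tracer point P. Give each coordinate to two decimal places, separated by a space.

A=(0,0), D=(4.00,0)
B = A + 3.00·(cos263°, sin263°) = (-0.3656, -2.9776)
|BD| = 5.2844
circle(B,9.00) ∩ circle(D,8.00): a=4.2507, h=7.9329
  candidates: C₊=(-1.3240,5.9712) cross=41.921; C₋=(7.6161,-7.1361) cross=-41.921
  branch + wants cross > 0 → take C=(-1.3240,5.9712) (cross=41.921)
ex = (C−B)/|BC| = (-0.1065,0.9943); ey = (-0.9943,-0.1065)
P = B + 1.62·ex + -0.65·ey = (0.1082,-1.2976)

0.11 -1.30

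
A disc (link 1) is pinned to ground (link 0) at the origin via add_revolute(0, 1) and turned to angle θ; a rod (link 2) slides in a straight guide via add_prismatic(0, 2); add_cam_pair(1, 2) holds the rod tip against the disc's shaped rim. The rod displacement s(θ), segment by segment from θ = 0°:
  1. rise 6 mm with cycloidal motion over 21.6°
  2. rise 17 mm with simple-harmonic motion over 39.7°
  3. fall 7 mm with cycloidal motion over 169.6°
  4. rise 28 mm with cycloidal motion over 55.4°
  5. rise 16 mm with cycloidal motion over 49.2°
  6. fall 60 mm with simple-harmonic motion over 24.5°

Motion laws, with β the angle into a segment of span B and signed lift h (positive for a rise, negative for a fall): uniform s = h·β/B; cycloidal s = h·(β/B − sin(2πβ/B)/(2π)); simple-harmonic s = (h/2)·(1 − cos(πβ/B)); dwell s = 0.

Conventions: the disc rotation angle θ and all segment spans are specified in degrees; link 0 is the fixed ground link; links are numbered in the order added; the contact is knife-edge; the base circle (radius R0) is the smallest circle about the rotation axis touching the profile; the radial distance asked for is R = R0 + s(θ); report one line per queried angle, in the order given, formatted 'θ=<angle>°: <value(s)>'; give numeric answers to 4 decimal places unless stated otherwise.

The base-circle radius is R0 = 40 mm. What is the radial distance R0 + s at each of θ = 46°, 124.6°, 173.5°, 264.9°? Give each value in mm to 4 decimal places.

segment 1 (0° to 21.6°, cycloidal, h = 6) is passed completely: s = 0.0000 + (6) = 6.0000
θ = 46° falls in segment 2 (21.6° to 61.3°, simple-harmonic, h = 17): β = 46 − 21.6 = 24.4°, B = 39.7°; Δs = 17/2·(1 − cos(π·0.6146)) = 11.4948; s = 6.0000 + 11.4948 = 17.4948
segment 2 (21.6° to 61.3°, simple-harmonic, h = 17) is passed completely: s = 6.0000 + (17) = 23.0000
θ = 124.6° falls in segment 3 (61.3° to 230.9°, cycloidal, h = -7): β = 124.6 − 61.3 = 63.3°, B = 169.6°; Δs = -7·(0.3732 − sin(2π·0.3732)/(2π)) = -1.8161; s = 23.0000 − 1.8161 = 21.1839
θ = 173.5° falls in segment 3 (61.3° to 230.9°, cycloidal, h = -7): β = 173.5 − 61.3 = 112.2°, B = 169.6°; Δs = -7·(0.6616 − sin(2π·0.6616)/(2π)) = -5.5773; s = 23.0000 − 5.5773 = 17.4227
segment 3 (61.3° to 230.9°, cycloidal, h = -7) is passed completely: s = 23.0000 + (-7) = 16.0000
θ = 264.9° falls in segment 4 (230.9° to 286.3°, cycloidal, h = 28): β = 264.9 − 230.9 = 34°, B = 55.4°; Δs = 28·(0.6137 − sin(2π·0.6137)/(2π)) = 20.1041; s = 16.0000 + 20.1041 = 36.1041
θ=46°: R = R0 + s = 40 + 17.4948 = 57.4948
θ=124.6°: R = R0 + s = 40 + 21.1839 = 61.1839
θ=173.5°: R = R0 + s = 40 + 17.4227 = 57.4227
θ=264.9°: R = R0 + s = 40 + 36.1041 = 76.1041

θ=46°: 57.4948
θ=124.6°: 61.1839
θ=173.5°: 57.4227
θ=264.9°: 76.1041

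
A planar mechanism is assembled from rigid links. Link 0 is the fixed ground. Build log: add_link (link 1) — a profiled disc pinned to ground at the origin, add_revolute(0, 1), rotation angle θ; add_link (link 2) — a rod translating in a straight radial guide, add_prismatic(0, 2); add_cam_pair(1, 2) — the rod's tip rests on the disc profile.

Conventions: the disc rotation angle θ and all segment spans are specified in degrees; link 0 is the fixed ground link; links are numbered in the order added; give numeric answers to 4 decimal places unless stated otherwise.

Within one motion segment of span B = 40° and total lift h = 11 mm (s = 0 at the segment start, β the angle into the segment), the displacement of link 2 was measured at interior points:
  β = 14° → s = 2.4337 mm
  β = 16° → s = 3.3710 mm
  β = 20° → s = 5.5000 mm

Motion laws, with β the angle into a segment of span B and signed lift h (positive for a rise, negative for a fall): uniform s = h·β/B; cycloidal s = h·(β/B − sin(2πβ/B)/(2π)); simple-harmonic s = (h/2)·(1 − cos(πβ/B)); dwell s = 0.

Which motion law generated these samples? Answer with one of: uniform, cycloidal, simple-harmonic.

candidates at β/B = r: uniform s = h·r (linear in β); cycloidal s = h·(r − sin(2πr)/(2π)); simple-harmonic s = (h/2)(1 − cos(πr))
β=14°: printed 2.4337 | uniform 3.8500, cycloidal 2.4337, simple-harmonic 3.0031
β=16°: printed 3.3710 | uniform 4.4000, cycloidal 3.3710, simple-harmonic 3.8004
β=20°: printed 5.5000 | uniform 5.5000, cycloidal 5.5000, simple-harmonic 5.5000
only one law matches every sample → cycloidal

cycloidal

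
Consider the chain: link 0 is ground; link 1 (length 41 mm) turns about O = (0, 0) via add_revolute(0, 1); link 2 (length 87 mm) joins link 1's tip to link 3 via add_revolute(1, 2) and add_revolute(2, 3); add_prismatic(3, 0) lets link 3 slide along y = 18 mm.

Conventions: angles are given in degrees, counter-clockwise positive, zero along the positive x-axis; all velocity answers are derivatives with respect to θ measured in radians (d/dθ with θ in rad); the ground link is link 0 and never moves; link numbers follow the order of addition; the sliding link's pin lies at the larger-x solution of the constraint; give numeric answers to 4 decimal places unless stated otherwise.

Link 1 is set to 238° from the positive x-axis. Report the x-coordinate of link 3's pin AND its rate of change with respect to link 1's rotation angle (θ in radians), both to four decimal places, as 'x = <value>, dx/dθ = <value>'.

geometry: r = 41 mm, L = 87 mm, e = 18 mm
crank pin P = (r cos θ, r sin θ) = (-21.726690, -34.769972)
h = r sin θ − e = -34.769972 − 18 = -52.769972
x = r cos θ + √(L² − h²) = -21.726690 + 69.168852 = 47.442162
dx/dθ = −r sin θ − h·r cos θ/√(L² − h²) (θ in radians; h = -52.769972) = 18.194349

x = 47.4422, dx/dθ = 18.1943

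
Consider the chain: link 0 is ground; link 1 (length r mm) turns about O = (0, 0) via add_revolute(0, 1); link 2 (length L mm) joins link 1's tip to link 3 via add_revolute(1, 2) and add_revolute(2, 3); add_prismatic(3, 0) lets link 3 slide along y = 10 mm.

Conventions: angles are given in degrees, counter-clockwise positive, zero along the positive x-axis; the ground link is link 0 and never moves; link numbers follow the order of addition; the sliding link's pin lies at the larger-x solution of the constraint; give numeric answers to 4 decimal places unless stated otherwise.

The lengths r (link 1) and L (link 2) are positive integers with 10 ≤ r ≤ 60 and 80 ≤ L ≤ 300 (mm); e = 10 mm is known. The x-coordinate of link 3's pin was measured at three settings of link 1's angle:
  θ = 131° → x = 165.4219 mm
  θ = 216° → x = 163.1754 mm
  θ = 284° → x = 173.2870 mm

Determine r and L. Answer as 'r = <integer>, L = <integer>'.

constraint per measurement: (x − r cos θ)² + (r sin θ − e)² = L²
subtracting the θ₁ and θ₂ equations cancels the r² and L² terms:
r = (x₁² − x₂²) / (2[(x₁cos θ₁ + e sin θ₁) − (x₂cos θ₂ + e sin θ₂)]) = 9.9999 → r = 10
L² = (x₁ − r cos θ₁)² + (r sin θ₁ − e)² = 29583.9937 → L = 172.0000 → L = 172
check at θ₃=284°: x = 173.2870 (printed 173.2870) ✓

r = 10, L = 172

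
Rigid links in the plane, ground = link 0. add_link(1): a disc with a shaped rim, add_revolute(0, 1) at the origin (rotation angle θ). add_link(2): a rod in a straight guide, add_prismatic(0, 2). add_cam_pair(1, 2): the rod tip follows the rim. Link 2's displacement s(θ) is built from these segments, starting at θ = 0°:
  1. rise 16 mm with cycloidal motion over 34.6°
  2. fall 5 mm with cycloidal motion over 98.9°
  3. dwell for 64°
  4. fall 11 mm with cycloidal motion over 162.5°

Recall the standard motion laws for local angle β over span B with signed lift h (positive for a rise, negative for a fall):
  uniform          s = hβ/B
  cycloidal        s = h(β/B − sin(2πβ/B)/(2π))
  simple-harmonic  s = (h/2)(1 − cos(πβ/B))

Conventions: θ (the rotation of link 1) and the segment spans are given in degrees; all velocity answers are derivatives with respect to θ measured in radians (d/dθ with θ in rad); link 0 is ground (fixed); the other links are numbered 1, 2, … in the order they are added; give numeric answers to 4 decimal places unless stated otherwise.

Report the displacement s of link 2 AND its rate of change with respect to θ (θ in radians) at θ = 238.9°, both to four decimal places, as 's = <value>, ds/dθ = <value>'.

segment 1 (0° to 34.6°, cycloidal, h = 16) is passed completely: s = 0.0000 + (16) = 16.0000
segment 2 (34.6° to 133.5°, cycloidal, h = -5) is passed completely: s = 16.0000 + (-5) = 11.0000
segment 3 (133.5° to 197.5°, dwell): s unchanged at 11.0000
θ = 238.9° falls in segment 4 (197.5° to 360°, cycloidal, h = -11): β = 238.9 − 197.5 = 41.4°, B = 162.5°; Δs = -11·(0.2548 − sin(2π·0.2548)/(2π)) = -1.0525; s = 11.0000 − 1.0525 = 9.9475
velocity in seg [197.5°–360°] (cycloidal), θ in radians: β = 41.4° = 0.7226 rad, B = 162.5° = 2.8362 rad; ds/dθ = (h/B)(1 − cos(2πβ/B)) = ((-11)/2.8362)(1 − cos(2π·0.2548)) = -3.994689 mm/rad

s = 9.9475, ds/dθ = -3.9947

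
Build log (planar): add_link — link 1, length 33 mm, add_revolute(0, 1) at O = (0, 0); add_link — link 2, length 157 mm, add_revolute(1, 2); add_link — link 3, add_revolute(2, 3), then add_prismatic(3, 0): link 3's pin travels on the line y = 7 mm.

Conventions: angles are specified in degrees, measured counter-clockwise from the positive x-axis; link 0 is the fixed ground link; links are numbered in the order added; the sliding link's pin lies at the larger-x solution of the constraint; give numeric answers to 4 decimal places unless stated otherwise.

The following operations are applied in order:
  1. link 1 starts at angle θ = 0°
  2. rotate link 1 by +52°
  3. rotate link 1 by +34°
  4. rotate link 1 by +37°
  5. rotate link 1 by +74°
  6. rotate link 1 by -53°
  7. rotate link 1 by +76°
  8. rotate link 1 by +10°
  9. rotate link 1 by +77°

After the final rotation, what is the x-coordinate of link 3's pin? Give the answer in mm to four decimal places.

geometry: r = 33 mm, L = 157 mm, e = 7 mm; θ starts at 0°
rotate link 1 by +52°: θ ← 0° +52° = 52°
rotate link 1 by +34°: θ ← 52° +34° = 86°
rotate link 1 by +37°: θ ← 86° +37° = 123°
rotate link 1 by +74°: θ ← 123° +74° = 197°
rotate link 1 by -53°: θ ← 197° -53° = 144°
rotate link 1 by +76°: θ ← 144° +76° = 220°
rotate link 1 by +10°: θ ← 220° +10° = 230°
rotate link 1 by +77°: θ ← 230° +77° = 307°
crank pin P = (r cos θ, r sin θ) = (19.859896, -26.354972)
h = r sin θ − e = -26.354972 − 7 = -33.354972
x = r cos θ + √(L² − h²) = 19.859896 + 153.415924 = 173.275820

173.2758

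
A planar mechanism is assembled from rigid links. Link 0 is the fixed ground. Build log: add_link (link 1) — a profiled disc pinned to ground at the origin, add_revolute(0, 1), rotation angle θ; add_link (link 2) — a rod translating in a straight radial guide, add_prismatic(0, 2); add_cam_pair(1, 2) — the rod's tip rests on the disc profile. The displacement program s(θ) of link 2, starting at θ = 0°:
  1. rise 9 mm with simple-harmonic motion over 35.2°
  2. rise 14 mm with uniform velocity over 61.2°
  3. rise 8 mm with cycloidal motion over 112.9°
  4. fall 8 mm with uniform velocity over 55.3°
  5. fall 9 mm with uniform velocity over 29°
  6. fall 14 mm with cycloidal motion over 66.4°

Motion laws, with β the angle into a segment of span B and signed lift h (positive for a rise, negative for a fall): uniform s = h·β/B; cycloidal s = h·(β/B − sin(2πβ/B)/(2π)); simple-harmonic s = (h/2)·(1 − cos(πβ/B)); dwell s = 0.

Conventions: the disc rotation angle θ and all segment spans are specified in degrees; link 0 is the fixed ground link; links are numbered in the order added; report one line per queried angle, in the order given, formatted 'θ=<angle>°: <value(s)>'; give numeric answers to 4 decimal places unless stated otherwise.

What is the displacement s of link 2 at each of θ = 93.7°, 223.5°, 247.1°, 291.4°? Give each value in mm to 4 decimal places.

seg 1 [0°–35.2°] simple-harmonic, h=9: full span → s += 9 → s = 9.0000
seg 2 [35.2°–96.4°] uniform, h=14: θ=93.7° here. β=58.5, B=61.2. 14·58.5/61.2 = 13.3824 → s = 22.3824
seg 2 [35.2°–96.4°] uniform, h=14: full span → s += 14 → s = 23.0000
seg 3 [96.4°–209.3°] cycloidal, h=8: full span → s += 8 → s = 31.0000
seg 4 [209.3°–264.6°] uniform, h=-8: θ=223.5° here. β=14.2, B=55.3. -8·14.2/55.3 = -2.0542 → s = 28.9458
seg 4 [209.3°–264.6°] uniform, h=-8: θ=247.1° here. β=37.8, B=55.3. -8·37.8/55.3 = -5.4684 → s = 25.5316
seg 4 [209.3°–264.6°] uniform, h=-8: full span → s += -8 → s = 23.0000
seg 5 [264.6°–293.6°] uniform, h=-9: θ=291.4° here. β=26.8, B=29. -9·26.8/29 = -8.3172 → s = 14.6828

θ=93.7°: 22.3824
θ=223.5°: 28.9458
θ=247.1°: 25.5316
θ=291.4°: 14.6828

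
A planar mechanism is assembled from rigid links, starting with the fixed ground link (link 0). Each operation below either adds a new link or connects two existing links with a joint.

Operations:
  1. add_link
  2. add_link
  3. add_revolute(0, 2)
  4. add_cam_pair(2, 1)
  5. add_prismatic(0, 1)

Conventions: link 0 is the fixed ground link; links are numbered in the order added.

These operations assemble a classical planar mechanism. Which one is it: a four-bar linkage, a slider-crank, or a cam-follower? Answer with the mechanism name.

links: 3 (incl. ground); joints: 1 revolute, 1 prismatic, 1 higher (cam) pair, forming one closed loop
3 links, revolute + prismatic + higher pair in one loop → cam-follower

cam-follower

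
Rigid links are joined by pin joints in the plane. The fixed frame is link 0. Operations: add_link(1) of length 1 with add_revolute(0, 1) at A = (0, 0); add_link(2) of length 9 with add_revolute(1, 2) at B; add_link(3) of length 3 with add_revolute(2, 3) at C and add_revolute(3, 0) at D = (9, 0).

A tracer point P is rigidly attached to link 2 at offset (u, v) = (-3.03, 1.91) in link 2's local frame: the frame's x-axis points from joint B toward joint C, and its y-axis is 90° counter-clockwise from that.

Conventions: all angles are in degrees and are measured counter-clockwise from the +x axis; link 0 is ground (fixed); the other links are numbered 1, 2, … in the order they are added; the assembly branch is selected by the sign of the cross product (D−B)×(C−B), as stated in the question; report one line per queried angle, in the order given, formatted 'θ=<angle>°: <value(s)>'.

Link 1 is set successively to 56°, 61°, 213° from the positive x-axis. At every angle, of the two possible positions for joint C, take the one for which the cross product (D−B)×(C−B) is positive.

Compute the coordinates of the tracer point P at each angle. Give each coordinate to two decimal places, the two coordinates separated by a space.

A=(0,0), D=(9.00,0)
θ=56°: B = A + 1.00·(cos56°, sin56°) = (0.5592, 0.8290)
θ=56°: |BD| = 8.4814
θ=56°: circle(B,9.00) ∩ circle(D,3.00): a=8.4853, h=3.0000
θ=56°:   candidates: C₊=(9.2971,2.9853) cross=25.444; C₋=(8.7106,-2.9860) cross=-25.444
θ=56°:   branch + wants cross > 0 → take C=(9.2971,2.9853) (cross=25.444)
θ=56°: ex = (C−B)/|BC| = (0.9709,0.2396); ey = (-0.2396,0.9709)
θ=56°: P = B + -3.03·ex + 1.91·ey = (-2.8402,1.9575)
θ=61°: B = A + 1.00·(cos61°, sin61°) = (0.4848, 0.8746)
θ=61°: |BD| = 8.5600
θ=61°: circle(B,9.00) ∩ circle(D,3.00): a=8.4856, h=2.9991
θ=61°:   candidates: C₊=(9.2324,2.9910) cross=25.672; C₋=(8.6196,-2.9758) cross=-25.672
θ=61°:   branch + wants cross > 0 → take C=(9.2324,2.9910) (cross=25.672)
θ=61°: ex = (C−B)/|BC| = (0.9720,0.2352); ey = (-0.2352,0.9720)
θ=61°: P = B + -3.03·ex + 1.91·ey = (-2.9094,2.0186)
θ=213°: B = A + 1.00·(cos213°, sin213°) = (-0.8387, -0.5446)
θ=213°: |BD| = 9.8537
θ=213°: circle(B,9.00) ∩ circle(D,3.00): a=8.5803, h=2.7163
θ=213°:   candidates: C₊=(7.5784,2.6418) cross=26.766; C₋=(7.8787,-2.7825) cross=-26.766
θ=213°:   branch + wants cross > 0 → take C=(7.5784,2.6418) (cross=26.766)
θ=213°: ex = (C−B)/|BC| = (0.9352,0.3540); ey = (-0.3540,0.9352)
θ=213°: P = B + -3.03·ex + 1.91·ey = (-4.3486,0.1689)

θ=56°: -2.84 1.96
θ=61°: -2.91 2.02
θ=213°: -4.35 0.17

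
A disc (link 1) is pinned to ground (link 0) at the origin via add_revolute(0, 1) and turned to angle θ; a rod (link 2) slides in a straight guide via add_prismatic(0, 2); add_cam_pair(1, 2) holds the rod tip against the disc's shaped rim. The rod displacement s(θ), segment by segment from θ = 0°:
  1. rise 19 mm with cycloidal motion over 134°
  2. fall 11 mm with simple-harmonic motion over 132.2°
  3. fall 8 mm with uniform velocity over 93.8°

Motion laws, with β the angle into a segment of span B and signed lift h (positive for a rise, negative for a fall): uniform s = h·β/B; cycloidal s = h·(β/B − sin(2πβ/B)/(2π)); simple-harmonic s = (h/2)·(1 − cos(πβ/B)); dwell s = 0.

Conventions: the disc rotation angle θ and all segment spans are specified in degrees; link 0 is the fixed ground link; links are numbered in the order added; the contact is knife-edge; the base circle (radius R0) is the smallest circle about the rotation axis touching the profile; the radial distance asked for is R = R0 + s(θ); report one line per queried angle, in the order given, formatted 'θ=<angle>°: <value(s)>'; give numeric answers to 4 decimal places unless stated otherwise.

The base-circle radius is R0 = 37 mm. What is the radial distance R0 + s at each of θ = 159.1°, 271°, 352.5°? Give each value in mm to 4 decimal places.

segment 1 (0° to 134°, cycloidal, h = 19) is passed completely: s = 0.0000 + (19) = 19.0000
θ = 159.1° falls in segment 2 (134° to 266.2°, simple-harmonic, h = -11): β = 159.1 − 134 = 25.1°, B = 132.2°; Δs = -11/2·(1 − cos(π·0.1899)) = -0.9497; s = 19.0000 − 0.9497 = 18.0503
segment 2 (134° to 266.2°, simple-harmonic, h = -11) is passed completely: s = 19.0000 + (-11) = 8.0000
θ = 271° falls in segment 3 (266.2° to 360°, uniform, h = -8): β = 271 − 266.2 = 4.8°, B = 93.8°; Δs = -8·4.8/93.8 = -0.4094; s = 8.0000 − 0.4094 = 7.5906
θ = 352.5° falls in segment 3 (266.2° to 360°, uniform, h = -8): β = 352.5 − 266.2 = 86.3°, B = 93.8°; Δs = -8·86.3/93.8 = -7.3603; s = 8.0000 − 7.3603 = 0.6397
θ=159.1°: R = R0 + s = 37 + 18.0503 = 55.0503
θ=271°: R = R0 + s = 37 + 7.5906 = 44.5906
θ=352.5°: R = R0 + s = 37 + 0.6397 = 37.6397

θ=159.1°: 55.0503
θ=271°: 44.5906
θ=352.5°: 37.6397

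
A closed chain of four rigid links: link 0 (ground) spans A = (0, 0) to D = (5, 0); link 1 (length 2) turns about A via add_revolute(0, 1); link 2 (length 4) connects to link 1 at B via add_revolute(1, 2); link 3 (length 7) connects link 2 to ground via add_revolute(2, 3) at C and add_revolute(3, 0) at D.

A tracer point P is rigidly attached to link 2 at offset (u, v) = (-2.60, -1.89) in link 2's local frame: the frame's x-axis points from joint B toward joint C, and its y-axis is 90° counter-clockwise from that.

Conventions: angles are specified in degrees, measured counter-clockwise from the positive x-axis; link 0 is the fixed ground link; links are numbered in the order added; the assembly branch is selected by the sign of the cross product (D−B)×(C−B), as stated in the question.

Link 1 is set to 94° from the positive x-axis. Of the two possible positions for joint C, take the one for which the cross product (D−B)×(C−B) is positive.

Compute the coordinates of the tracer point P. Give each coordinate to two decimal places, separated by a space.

A=(0,0), D=(5.00,0)
B = A + 2.00·(cos94°, sin94°) = (-0.1395, 1.9951)
|BD| = 5.5132
circle(B,4.00) ∩ circle(D,7.00): a=-0.2362, h=3.9930
  candidates: C₊=(1.0853,5.8030) cross=22.014; C₋=(-1.8047,-1.6418) cross=-22.014
  branch + wants cross > 0 → take C=(1.0853,5.8030) (cross=22.014)
ex = (C−B)/|BC| = (0.3062,0.9520); ey = (-0.9520,0.3062)
P = B + -2.60·ex + -1.89·ey = (0.8636,-1.0587)

0.86 -1.06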